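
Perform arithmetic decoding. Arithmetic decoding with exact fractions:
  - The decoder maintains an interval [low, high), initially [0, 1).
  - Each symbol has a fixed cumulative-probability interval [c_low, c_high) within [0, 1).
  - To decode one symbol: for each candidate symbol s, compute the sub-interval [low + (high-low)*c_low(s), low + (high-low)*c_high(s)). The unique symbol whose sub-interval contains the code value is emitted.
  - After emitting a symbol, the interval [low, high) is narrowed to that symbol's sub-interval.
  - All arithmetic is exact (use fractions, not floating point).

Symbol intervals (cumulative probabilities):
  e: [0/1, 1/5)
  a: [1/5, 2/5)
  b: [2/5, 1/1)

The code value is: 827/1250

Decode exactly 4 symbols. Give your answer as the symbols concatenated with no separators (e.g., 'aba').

Answer: bbea

Derivation:
Step 1: interval [0/1, 1/1), width = 1/1 - 0/1 = 1/1
  'e': [0/1 + 1/1*0/1, 0/1 + 1/1*1/5) = [0/1, 1/5)
  'a': [0/1 + 1/1*1/5, 0/1 + 1/1*2/5) = [1/5, 2/5)
  'b': [0/1 + 1/1*2/5, 0/1 + 1/1*1/1) = [2/5, 1/1) <- contains code 827/1250
  emit 'b', narrow to [2/5, 1/1)
Step 2: interval [2/5, 1/1), width = 1/1 - 2/5 = 3/5
  'e': [2/5 + 3/5*0/1, 2/5 + 3/5*1/5) = [2/5, 13/25)
  'a': [2/5 + 3/5*1/5, 2/5 + 3/5*2/5) = [13/25, 16/25)
  'b': [2/5 + 3/5*2/5, 2/5 + 3/5*1/1) = [16/25, 1/1) <- contains code 827/1250
  emit 'b', narrow to [16/25, 1/1)
Step 3: interval [16/25, 1/1), width = 1/1 - 16/25 = 9/25
  'e': [16/25 + 9/25*0/1, 16/25 + 9/25*1/5) = [16/25, 89/125) <- contains code 827/1250
  'a': [16/25 + 9/25*1/5, 16/25 + 9/25*2/5) = [89/125, 98/125)
  'b': [16/25 + 9/25*2/5, 16/25 + 9/25*1/1) = [98/125, 1/1)
  emit 'e', narrow to [16/25, 89/125)
Step 4: interval [16/25, 89/125), width = 89/125 - 16/25 = 9/125
  'e': [16/25 + 9/125*0/1, 16/25 + 9/125*1/5) = [16/25, 409/625)
  'a': [16/25 + 9/125*1/5, 16/25 + 9/125*2/5) = [409/625, 418/625) <- contains code 827/1250
  'b': [16/25 + 9/125*2/5, 16/25 + 9/125*1/1) = [418/625, 89/125)
  emit 'a', narrow to [409/625, 418/625)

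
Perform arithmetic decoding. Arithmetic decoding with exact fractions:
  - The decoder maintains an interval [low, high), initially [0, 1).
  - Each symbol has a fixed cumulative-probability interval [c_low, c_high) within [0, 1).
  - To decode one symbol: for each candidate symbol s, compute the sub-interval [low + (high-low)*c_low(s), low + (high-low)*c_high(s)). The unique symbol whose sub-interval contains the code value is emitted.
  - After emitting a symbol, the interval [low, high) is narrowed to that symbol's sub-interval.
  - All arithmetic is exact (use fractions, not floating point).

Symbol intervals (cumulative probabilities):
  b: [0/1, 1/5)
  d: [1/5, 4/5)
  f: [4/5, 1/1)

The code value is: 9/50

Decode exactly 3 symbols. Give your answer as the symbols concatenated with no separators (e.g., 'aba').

Step 1: interval [0/1, 1/1), width = 1/1 - 0/1 = 1/1
  'b': [0/1 + 1/1*0/1, 0/1 + 1/1*1/5) = [0/1, 1/5) <- contains code 9/50
  'd': [0/1 + 1/1*1/5, 0/1 + 1/1*4/5) = [1/5, 4/5)
  'f': [0/1 + 1/1*4/5, 0/1 + 1/1*1/1) = [4/5, 1/1)
  emit 'b', narrow to [0/1, 1/5)
Step 2: interval [0/1, 1/5), width = 1/5 - 0/1 = 1/5
  'b': [0/1 + 1/5*0/1, 0/1 + 1/5*1/5) = [0/1, 1/25)
  'd': [0/1 + 1/5*1/5, 0/1 + 1/5*4/5) = [1/25, 4/25)
  'f': [0/1 + 1/5*4/5, 0/1 + 1/5*1/1) = [4/25, 1/5) <- contains code 9/50
  emit 'f', narrow to [4/25, 1/5)
Step 3: interval [4/25, 1/5), width = 1/5 - 4/25 = 1/25
  'b': [4/25 + 1/25*0/1, 4/25 + 1/25*1/5) = [4/25, 21/125)
  'd': [4/25 + 1/25*1/5, 4/25 + 1/25*4/5) = [21/125, 24/125) <- contains code 9/50
  'f': [4/25 + 1/25*4/5, 4/25 + 1/25*1/1) = [24/125, 1/5)
  emit 'd', narrow to [21/125, 24/125)

Answer: bfd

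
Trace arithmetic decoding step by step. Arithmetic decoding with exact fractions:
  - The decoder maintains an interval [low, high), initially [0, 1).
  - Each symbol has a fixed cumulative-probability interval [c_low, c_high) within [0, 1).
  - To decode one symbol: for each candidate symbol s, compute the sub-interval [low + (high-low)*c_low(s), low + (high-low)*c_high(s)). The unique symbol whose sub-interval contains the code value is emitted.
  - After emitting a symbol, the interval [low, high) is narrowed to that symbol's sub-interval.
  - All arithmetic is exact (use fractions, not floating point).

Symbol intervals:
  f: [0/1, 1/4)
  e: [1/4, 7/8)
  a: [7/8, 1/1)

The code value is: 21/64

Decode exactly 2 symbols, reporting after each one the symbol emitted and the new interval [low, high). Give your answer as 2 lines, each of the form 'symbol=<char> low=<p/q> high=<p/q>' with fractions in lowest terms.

Step 1: interval [0/1, 1/1), width = 1/1 - 0/1 = 1/1
  'f': [0/1 + 1/1*0/1, 0/1 + 1/1*1/4) = [0/1, 1/4)
  'e': [0/1 + 1/1*1/4, 0/1 + 1/1*7/8) = [1/4, 7/8) <- contains code 21/64
  'a': [0/1 + 1/1*7/8, 0/1 + 1/1*1/1) = [7/8, 1/1)
  emit 'e', narrow to [1/4, 7/8)
Step 2: interval [1/4, 7/8), width = 7/8 - 1/4 = 5/8
  'f': [1/4 + 5/8*0/1, 1/4 + 5/8*1/4) = [1/4, 13/32) <- contains code 21/64
  'e': [1/4 + 5/8*1/4, 1/4 + 5/8*7/8) = [13/32, 51/64)
  'a': [1/4 + 5/8*7/8, 1/4 + 5/8*1/1) = [51/64, 7/8)
  emit 'f', narrow to [1/4, 13/32)

Answer: symbol=e low=1/4 high=7/8
symbol=f low=1/4 high=13/32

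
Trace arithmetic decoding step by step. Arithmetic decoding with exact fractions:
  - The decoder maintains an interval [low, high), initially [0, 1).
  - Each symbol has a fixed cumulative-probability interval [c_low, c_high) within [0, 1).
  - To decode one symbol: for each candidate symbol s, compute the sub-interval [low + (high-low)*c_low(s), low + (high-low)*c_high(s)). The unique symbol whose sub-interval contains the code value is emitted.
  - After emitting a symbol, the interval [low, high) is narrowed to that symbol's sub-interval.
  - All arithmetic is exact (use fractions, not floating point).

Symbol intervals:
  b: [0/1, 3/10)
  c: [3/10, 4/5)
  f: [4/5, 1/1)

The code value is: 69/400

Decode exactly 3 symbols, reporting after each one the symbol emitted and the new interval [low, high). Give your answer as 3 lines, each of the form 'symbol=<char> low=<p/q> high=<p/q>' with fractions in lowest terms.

Step 1: interval [0/1, 1/1), width = 1/1 - 0/1 = 1/1
  'b': [0/1 + 1/1*0/1, 0/1 + 1/1*3/10) = [0/1, 3/10) <- contains code 69/400
  'c': [0/1 + 1/1*3/10, 0/1 + 1/1*4/5) = [3/10, 4/5)
  'f': [0/1 + 1/1*4/5, 0/1 + 1/1*1/1) = [4/5, 1/1)
  emit 'b', narrow to [0/1, 3/10)
Step 2: interval [0/1, 3/10), width = 3/10 - 0/1 = 3/10
  'b': [0/1 + 3/10*0/1, 0/1 + 3/10*3/10) = [0/1, 9/100)
  'c': [0/1 + 3/10*3/10, 0/1 + 3/10*4/5) = [9/100, 6/25) <- contains code 69/400
  'f': [0/1 + 3/10*4/5, 0/1 + 3/10*1/1) = [6/25, 3/10)
  emit 'c', narrow to [9/100, 6/25)
Step 3: interval [9/100, 6/25), width = 6/25 - 9/100 = 3/20
  'b': [9/100 + 3/20*0/1, 9/100 + 3/20*3/10) = [9/100, 27/200)
  'c': [9/100 + 3/20*3/10, 9/100 + 3/20*4/5) = [27/200, 21/100) <- contains code 69/400
  'f': [9/100 + 3/20*4/5, 9/100 + 3/20*1/1) = [21/100, 6/25)
  emit 'c', narrow to [27/200, 21/100)

Answer: symbol=b low=0/1 high=3/10
symbol=c low=9/100 high=6/25
symbol=c low=27/200 high=21/100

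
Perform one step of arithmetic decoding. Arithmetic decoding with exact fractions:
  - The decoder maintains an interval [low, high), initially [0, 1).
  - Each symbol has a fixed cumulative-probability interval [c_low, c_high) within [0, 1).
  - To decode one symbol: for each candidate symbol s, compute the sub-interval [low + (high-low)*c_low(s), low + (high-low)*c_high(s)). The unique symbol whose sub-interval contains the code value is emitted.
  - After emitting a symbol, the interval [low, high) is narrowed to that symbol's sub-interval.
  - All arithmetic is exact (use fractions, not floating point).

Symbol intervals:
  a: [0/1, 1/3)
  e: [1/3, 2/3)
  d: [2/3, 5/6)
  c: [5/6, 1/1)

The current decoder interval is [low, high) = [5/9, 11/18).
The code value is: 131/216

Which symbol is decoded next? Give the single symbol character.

Answer: c

Derivation:
Interval width = high − low = 11/18 − 5/9 = 1/18
Scaled code = (code − low) / width = (131/216 − 5/9) / 1/18 = 11/12
  a: [0/1, 1/3) 
  e: [1/3, 2/3) 
  d: [2/3, 5/6) 
  c: [5/6, 1/1) ← scaled code falls here ✓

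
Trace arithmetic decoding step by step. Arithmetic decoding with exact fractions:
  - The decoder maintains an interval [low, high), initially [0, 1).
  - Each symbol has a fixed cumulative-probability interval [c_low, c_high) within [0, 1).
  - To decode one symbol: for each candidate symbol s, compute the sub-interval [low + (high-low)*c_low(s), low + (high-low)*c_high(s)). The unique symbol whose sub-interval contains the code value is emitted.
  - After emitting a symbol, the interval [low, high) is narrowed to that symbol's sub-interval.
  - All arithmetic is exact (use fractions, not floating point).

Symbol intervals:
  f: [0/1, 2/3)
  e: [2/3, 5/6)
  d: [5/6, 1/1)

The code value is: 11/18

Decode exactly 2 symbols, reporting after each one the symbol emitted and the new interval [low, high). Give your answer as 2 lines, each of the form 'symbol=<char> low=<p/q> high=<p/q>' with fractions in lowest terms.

Step 1: interval [0/1, 1/1), width = 1/1 - 0/1 = 1/1
  'f': [0/1 + 1/1*0/1, 0/1 + 1/1*2/3) = [0/1, 2/3) <- contains code 11/18
  'e': [0/1 + 1/1*2/3, 0/1 + 1/1*5/6) = [2/3, 5/6)
  'd': [0/1 + 1/1*5/6, 0/1 + 1/1*1/1) = [5/6, 1/1)
  emit 'f', narrow to [0/1, 2/3)
Step 2: interval [0/1, 2/3), width = 2/3 - 0/1 = 2/3
  'f': [0/1 + 2/3*0/1, 0/1 + 2/3*2/3) = [0/1, 4/9)
  'e': [0/1 + 2/3*2/3, 0/1 + 2/3*5/6) = [4/9, 5/9)
  'd': [0/1 + 2/3*5/6, 0/1 + 2/3*1/1) = [5/9, 2/3) <- contains code 11/18
  emit 'd', narrow to [5/9, 2/3)

Answer: symbol=f low=0/1 high=2/3
symbol=d low=5/9 high=2/3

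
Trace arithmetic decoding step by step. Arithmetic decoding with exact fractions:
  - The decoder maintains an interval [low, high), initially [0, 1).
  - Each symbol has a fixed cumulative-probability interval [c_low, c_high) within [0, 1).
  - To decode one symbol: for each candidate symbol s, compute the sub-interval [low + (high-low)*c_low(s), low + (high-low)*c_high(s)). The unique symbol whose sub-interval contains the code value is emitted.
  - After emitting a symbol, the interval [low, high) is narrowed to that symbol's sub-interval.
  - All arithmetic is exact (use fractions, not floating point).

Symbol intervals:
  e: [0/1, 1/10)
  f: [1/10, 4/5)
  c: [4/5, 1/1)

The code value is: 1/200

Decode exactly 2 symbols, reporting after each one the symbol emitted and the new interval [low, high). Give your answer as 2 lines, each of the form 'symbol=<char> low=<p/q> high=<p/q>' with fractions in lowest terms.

Step 1: interval [0/1, 1/1), width = 1/1 - 0/1 = 1/1
  'e': [0/1 + 1/1*0/1, 0/1 + 1/1*1/10) = [0/1, 1/10) <- contains code 1/200
  'f': [0/1 + 1/1*1/10, 0/1 + 1/1*4/5) = [1/10, 4/5)
  'c': [0/1 + 1/1*4/5, 0/1 + 1/1*1/1) = [4/5, 1/1)
  emit 'e', narrow to [0/1, 1/10)
Step 2: interval [0/1, 1/10), width = 1/10 - 0/1 = 1/10
  'e': [0/1 + 1/10*0/1, 0/1 + 1/10*1/10) = [0/1, 1/100) <- contains code 1/200
  'f': [0/1 + 1/10*1/10, 0/1 + 1/10*4/5) = [1/100, 2/25)
  'c': [0/1 + 1/10*4/5, 0/1 + 1/10*1/1) = [2/25, 1/10)
  emit 'e', narrow to [0/1, 1/100)

Answer: symbol=e low=0/1 high=1/10
symbol=e low=0/1 high=1/100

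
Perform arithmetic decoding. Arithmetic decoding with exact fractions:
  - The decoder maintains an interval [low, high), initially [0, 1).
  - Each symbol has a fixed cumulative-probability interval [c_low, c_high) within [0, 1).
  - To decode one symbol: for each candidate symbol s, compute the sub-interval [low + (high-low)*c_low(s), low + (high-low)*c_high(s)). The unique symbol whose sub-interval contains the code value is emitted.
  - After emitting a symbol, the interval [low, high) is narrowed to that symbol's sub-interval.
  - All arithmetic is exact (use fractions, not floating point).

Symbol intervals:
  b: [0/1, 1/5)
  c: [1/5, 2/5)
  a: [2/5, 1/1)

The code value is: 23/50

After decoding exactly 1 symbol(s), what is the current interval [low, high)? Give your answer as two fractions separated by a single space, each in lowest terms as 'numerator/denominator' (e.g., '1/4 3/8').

Step 1: interval [0/1, 1/1), width = 1/1 - 0/1 = 1/1
  'b': [0/1 + 1/1*0/1, 0/1 + 1/1*1/5) = [0/1, 1/5)
  'c': [0/1 + 1/1*1/5, 0/1 + 1/1*2/5) = [1/5, 2/5)
  'a': [0/1 + 1/1*2/5, 0/1 + 1/1*1/1) = [2/5, 1/1) <- contains code 23/50
  emit 'a', narrow to [2/5, 1/1)

Answer: 2/5 1/1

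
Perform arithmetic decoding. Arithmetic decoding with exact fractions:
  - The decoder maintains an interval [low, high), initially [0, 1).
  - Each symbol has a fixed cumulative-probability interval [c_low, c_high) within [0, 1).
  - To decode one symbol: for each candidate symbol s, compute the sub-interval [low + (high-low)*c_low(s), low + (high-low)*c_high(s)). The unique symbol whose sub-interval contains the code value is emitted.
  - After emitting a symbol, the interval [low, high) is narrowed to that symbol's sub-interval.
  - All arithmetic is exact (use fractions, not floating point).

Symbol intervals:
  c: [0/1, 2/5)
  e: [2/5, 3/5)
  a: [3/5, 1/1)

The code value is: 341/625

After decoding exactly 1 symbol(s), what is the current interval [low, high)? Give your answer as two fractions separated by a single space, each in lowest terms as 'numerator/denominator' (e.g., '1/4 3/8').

Answer: 2/5 3/5

Derivation:
Step 1: interval [0/1, 1/1), width = 1/1 - 0/1 = 1/1
  'c': [0/1 + 1/1*0/1, 0/1 + 1/1*2/5) = [0/1, 2/5)
  'e': [0/1 + 1/1*2/5, 0/1 + 1/1*3/5) = [2/5, 3/5) <- contains code 341/625
  'a': [0/1 + 1/1*3/5, 0/1 + 1/1*1/1) = [3/5, 1/1)
  emit 'e', narrow to [2/5, 3/5)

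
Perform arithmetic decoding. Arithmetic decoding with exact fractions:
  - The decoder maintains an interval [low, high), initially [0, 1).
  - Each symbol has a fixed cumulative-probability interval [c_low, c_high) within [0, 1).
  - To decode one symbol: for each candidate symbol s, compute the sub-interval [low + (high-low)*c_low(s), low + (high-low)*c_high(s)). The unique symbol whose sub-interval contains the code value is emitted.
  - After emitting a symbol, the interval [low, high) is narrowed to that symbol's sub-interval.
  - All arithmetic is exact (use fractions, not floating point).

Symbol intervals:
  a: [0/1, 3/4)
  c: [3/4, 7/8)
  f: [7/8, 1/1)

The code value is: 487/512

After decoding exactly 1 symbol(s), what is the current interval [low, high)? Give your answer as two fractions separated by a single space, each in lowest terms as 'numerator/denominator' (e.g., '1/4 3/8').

Answer: 7/8 1/1

Derivation:
Step 1: interval [0/1, 1/1), width = 1/1 - 0/1 = 1/1
  'a': [0/1 + 1/1*0/1, 0/1 + 1/1*3/4) = [0/1, 3/4)
  'c': [0/1 + 1/1*3/4, 0/1 + 1/1*7/8) = [3/4, 7/8)
  'f': [0/1 + 1/1*7/8, 0/1 + 1/1*1/1) = [7/8, 1/1) <- contains code 487/512
  emit 'f', narrow to [7/8, 1/1)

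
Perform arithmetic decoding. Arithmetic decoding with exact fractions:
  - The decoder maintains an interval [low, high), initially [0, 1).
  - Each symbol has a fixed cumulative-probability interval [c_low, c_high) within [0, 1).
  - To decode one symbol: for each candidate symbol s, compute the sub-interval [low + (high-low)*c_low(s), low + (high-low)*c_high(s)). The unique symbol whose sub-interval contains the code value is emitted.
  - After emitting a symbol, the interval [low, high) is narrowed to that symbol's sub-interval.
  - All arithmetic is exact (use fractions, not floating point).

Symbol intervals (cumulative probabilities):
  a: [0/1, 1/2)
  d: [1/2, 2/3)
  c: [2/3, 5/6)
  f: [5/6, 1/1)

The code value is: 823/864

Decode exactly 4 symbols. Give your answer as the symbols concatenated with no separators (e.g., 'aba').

Step 1: interval [0/1, 1/1), width = 1/1 - 0/1 = 1/1
  'a': [0/1 + 1/1*0/1, 0/1 + 1/1*1/2) = [0/1, 1/2)
  'd': [0/1 + 1/1*1/2, 0/1 + 1/1*2/3) = [1/2, 2/3)
  'c': [0/1 + 1/1*2/3, 0/1 + 1/1*5/6) = [2/3, 5/6)
  'f': [0/1 + 1/1*5/6, 0/1 + 1/1*1/1) = [5/6, 1/1) <- contains code 823/864
  emit 'f', narrow to [5/6, 1/1)
Step 2: interval [5/6, 1/1), width = 1/1 - 5/6 = 1/6
  'a': [5/6 + 1/6*0/1, 5/6 + 1/6*1/2) = [5/6, 11/12)
  'd': [5/6 + 1/6*1/2, 5/6 + 1/6*2/3) = [11/12, 17/18)
  'c': [5/6 + 1/6*2/3, 5/6 + 1/6*5/6) = [17/18, 35/36) <- contains code 823/864
  'f': [5/6 + 1/6*5/6, 5/6 + 1/6*1/1) = [35/36, 1/1)
  emit 'c', narrow to [17/18, 35/36)
Step 3: interval [17/18, 35/36), width = 35/36 - 17/18 = 1/36
  'a': [17/18 + 1/36*0/1, 17/18 + 1/36*1/2) = [17/18, 23/24) <- contains code 823/864
  'd': [17/18 + 1/36*1/2, 17/18 + 1/36*2/3) = [23/24, 26/27)
  'c': [17/18 + 1/36*2/3, 17/18 + 1/36*5/6) = [26/27, 209/216)
  'f': [17/18 + 1/36*5/6, 17/18 + 1/36*1/1) = [209/216, 35/36)
  emit 'a', narrow to [17/18, 23/24)
Step 4: interval [17/18, 23/24), width = 23/24 - 17/18 = 1/72
  'a': [17/18 + 1/72*0/1, 17/18 + 1/72*1/2) = [17/18, 137/144)
  'd': [17/18 + 1/72*1/2, 17/18 + 1/72*2/3) = [137/144, 103/108) <- contains code 823/864
  'c': [17/18 + 1/72*2/3, 17/18 + 1/72*5/6) = [103/108, 413/432)
  'f': [17/18 + 1/72*5/6, 17/18 + 1/72*1/1) = [413/432, 23/24)
  emit 'd', narrow to [137/144, 103/108)

Answer: fcad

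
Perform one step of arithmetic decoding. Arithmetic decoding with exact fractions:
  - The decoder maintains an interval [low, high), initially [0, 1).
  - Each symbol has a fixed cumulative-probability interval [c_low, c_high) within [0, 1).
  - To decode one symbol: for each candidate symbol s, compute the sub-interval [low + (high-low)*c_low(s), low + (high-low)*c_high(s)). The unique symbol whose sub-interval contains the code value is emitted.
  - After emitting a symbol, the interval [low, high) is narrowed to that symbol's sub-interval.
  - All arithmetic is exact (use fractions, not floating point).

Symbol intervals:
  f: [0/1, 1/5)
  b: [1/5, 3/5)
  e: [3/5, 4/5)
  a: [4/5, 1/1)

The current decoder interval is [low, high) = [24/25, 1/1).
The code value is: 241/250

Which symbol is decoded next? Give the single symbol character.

Answer: f

Derivation:
Interval width = high − low = 1/1 − 24/25 = 1/25
Scaled code = (code − low) / width = (241/250 − 24/25) / 1/25 = 1/10
  f: [0/1, 1/5) ← scaled code falls here ✓
  b: [1/5, 3/5) 
  e: [3/5, 4/5) 
  a: [4/5, 1/1) 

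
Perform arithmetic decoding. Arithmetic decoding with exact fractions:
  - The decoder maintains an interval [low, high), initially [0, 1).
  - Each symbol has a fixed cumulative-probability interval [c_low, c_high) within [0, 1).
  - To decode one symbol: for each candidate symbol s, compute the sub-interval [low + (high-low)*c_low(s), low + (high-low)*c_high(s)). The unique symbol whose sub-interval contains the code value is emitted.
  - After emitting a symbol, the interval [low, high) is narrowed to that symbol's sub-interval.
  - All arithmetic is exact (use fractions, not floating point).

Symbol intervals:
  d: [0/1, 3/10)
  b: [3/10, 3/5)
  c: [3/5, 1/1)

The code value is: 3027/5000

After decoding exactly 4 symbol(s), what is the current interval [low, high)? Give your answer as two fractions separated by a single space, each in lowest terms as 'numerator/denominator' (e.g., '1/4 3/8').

Answer: 3/5 1527/2500

Derivation:
Step 1: interval [0/1, 1/1), width = 1/1 - 0/1 = 1/1
  'd': [0/1 + 1/1*0/1, 0/1 + 1/1*3/10) = [0/1, 3/10)
  'b': [0/1 + 1/1*3/10, 0/1 + 1/1*3/5) = [3/10, 3/5)
  'c': [0/1 + 1/1*3/5, 0/1 + 1/1*1/1) = [3/5, 1/1) <- contains code 3027/5000
  emit 'c', narrow to [3/5, 1/1)
Step 2: interval [3/5, 1/1), width = 1/1 - 3/5 = 2/5
  'd': [3/5 + 2/5*0/1, 3/5 + 2/5*3/10) = [3/5, 18/25) <- contains code 3027/5000
  'b': [3/5 + 2/5*3/10, 3/5 + 2/5*3/5) = [18/25, 21/25)
  'c': [3/5 + 2/5*3/5, 3/5 + 2/5*1/1) = [21/25, 1/1)
  emit 'd', narrow to [3/5, 18/25)
Step 3: interval [3/5, 18/25), width = 18/25 - 3/5 = 3/25
  'd': [3/5 + 3/25*0/1, 3/5 + 3/25*3/10) = [3/5, 159/250) <- contains code 3027/5000
  'b': [3/5 + 3/25*3/10, 3/5 + 3/25*3/5) = [159/250, 84/125)
  'c': [3/5 + 3/25*3/5, 3/5 + 3/25*1/1) = [84/125, 18/25)
  emit 'd', narrow to [3/5, 159/250)
Step 4: interval [3/5, 159/250), width = 159/250 - 3/5 = 9/250
  'd': [3/5 + 9/250*0/1, 3/5 + 9/250*3/10) = [3/5, 1527/2500) <- contains code 3027/5000
  'b': [3/5 + 9/250*3/10, 3/5 + 9/250*3/5) = [1527/2500, 777/1250)
  'c': [3/5 + 9/250*3/5, 3/5 + 9/250*1/1) = [777/1250, 159/250)
  emit 'd', narrow to [3/5, 1527/2500)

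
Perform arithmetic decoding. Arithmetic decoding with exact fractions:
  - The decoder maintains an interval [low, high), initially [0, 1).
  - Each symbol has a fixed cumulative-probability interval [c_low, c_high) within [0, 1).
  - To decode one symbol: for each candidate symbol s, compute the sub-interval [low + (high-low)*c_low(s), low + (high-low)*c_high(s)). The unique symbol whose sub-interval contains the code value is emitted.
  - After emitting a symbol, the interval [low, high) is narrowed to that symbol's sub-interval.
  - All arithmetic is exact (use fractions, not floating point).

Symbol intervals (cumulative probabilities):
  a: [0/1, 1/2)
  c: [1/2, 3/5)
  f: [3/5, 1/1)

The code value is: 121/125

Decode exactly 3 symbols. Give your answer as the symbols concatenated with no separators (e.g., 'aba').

Step 1: interval [0/1, 1/1), width = 1/1 - 0/1 = 1/1
  'a': [0/1 + 1/1*0/1, 0/1 + 1/1*1/2) = [0/1, 1/2)
  'c': [0/1 + 1/1*1/2, 0/1 + 1/1*3/5) = [1/2, 3/5)
  'f': [0/1 + 1/1*3/5, 0/1 + 1/1*1/1) = [3/5, 1/1) <- contains code 121/125
  emit 'f', narrow to [3/5, 1/1)
Step 2: interval [3/5, 1/1), width = 1/1 - 3/5 = 2/5
  'a': [3/5 + 2/5*0/1, 3/5 + 2/5*1/2) = [3/5, 4/5)
  'c': [3/5 + 2/5*1/2, 3/5 + 2/5*3/5) = [4/5, 21/25)
  'f': [3/5 + 2/5*3/5, 3/5 + 2/5*1/1) = [21/25, 1/1) <- contains code 121/125
  emit 'f', narrow to [21/25, 1/1)
Step 3: interval [21/25, 1/1), width = 1/1 - 21/25 = 4/25
  'a': [21/25 + 4/25*0/1, 21/25 + 4/25*1/2) = [21/25, 23/25)
  'c': [21/25 + 4/25*1/2, 21/25 + 4/25*3/5) = [23/25, 117/125)
  'f': [21/25 + 4/25*3/5, 21/25 + 4/25*1/1) = [117/125, 1/1) <- contains code 121/125
  emit 'f', narrow to [117/125, 1/1)

Answer: fff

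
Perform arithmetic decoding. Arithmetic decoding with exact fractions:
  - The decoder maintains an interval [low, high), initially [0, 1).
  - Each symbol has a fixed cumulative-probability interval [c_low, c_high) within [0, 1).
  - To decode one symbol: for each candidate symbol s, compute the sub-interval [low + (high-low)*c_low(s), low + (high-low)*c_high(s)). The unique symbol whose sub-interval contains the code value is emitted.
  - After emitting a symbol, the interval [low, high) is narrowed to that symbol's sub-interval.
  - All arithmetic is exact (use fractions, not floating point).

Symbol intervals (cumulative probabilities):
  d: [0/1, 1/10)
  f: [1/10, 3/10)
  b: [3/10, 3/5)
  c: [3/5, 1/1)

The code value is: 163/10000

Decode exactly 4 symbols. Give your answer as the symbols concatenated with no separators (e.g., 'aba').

Step 1: interval [0/1, 1/1), width = 1/1 - 0/1 = 1/1
  'd': [0/1 + 1/1*0/1, 0/1 + 1/1*1/10) = [0/1, 1/10) <- contains code 163/10000
  'f': [0/1 + 1/1*1/10, 0/1 + 1/1*3/10) = [1/10, 3/10)
  'b': [0/1 + 1/1*3/10, 0/1 + 1/1*3/5) = [3/10, 3/5)
  'c': [0/1 + 1/1*3/5, 0/1 + 1/1*1/1) = [3/5, 1/1)
  emit 'd', narrow to [0/1, 1/10)
Step 2: interval [0/1, 1/10), width = 1/10 - 0/1 = 1/10
  'd': [0/1 + 1/10*0/1, 0/1 + 1/10*1/10) = [0/1, 1/100)
  'f': [0/1 + 1/10*1/10, 0/1 + 1/10*3/10) = [1/100, 3/100) <- contains code 163/10000
  'b': [0/1 + 1/10*3/10, 0/1 + 1/10*3/5) = [3/100, 3/50)
  'c': [0/1 + 1/10*3/5, 0/1 + 1/10*1/1) = [3/50, 1/10)
  emit 'f', narrow to [1/100, 3/100)
Step 3: interval [1/100, 3/100), width = 3/100 - 1/100 = 1/50
  'd': [1/100 + 1/50*0/1, 1/100 + 1/50*1/10) = [1/100, 3/250)
  'f': [1/100 + 1/50*1/10, 1/100 + 1/50*3/10) = [3/250, 2/125)
  'b': [1/100 + 1/50*3/10, 1/100 + 1/50*3/5) = [2/125, 11/500) <- contains code 163/10000
  'c': [1/100 + 1/50*3/5, 1/100 + 1/50*1/1) = [11/500, 3/100)
  emit 'b', narrow to [2/125, 11/500)
Step 4: interval [2/125, 11/500), width = 11/500 - 2/125 = 3/500
  'd': [2/125 + 3/500*0/1, 2/125 + 3/500*1/10) = [2/125, 83/5000) <- contains code 163/10000
  'f': [2/125 + 3/500*1/10, 2/125 + 3/500*3/10) = [83/5000, 89/5000)
  'b': [2/125 + 3/500*3/10, 2/125 + 3/500*3/5) = [89/5000, 49/2500)
  'c': [2/125 + 3/500*3/5, 2/125 + 3/500*1/1) = [49/2500, 11/500)
  emit 'd', narrow to [2/125, 83/5000)

Answer: dfbd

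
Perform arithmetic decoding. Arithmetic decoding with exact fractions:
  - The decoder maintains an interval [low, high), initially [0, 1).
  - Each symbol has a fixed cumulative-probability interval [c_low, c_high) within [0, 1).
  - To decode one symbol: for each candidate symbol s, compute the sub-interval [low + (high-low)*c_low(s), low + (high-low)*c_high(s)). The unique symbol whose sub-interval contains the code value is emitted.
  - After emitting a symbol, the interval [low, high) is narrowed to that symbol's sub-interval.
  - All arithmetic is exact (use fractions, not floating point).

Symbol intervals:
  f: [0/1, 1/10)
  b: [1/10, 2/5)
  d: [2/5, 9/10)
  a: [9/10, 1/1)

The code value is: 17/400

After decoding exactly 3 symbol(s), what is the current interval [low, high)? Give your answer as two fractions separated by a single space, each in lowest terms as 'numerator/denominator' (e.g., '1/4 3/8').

Step 1: interval [0/1, 1/1), width = 1/1 - 0/1 = 1/1
  'f': [0/1 + 1/1*0/1, 0/1 + 1/1*1/10) = [0/1, 1/10) <- contains code 17/400
  'b': [0/1 + 1/1*1/10, 0/1 + 1/1*2/5) = [1/10, 2/5)
  'd': [0/1 + 1/1*2/5, 0/1 + 1/1*9/10) = [2/5, 9/10)
  'a': [0/1 + 1/1*9/10, 0/1 + 1/1*1/1) = [9/10, 1/1)
  emit 'f', narrow to [0/1, 1/10)
Step 2: interval [0/1, 1/10), width = 1/10 - 0/1 = 1/10
  'f': [0/1 + 1/10*0/1, 0/1 + 1/10*1/10) = [0/1, 1/100)
  'b': [0/1 + 1/10*1/10, 0/1 + 1/10*2/5) = [1/100, 1/25)
  'd': [0/1 + 1/10*2/5, 0/1 + 1/10*9/10) = [1/25, 9/100) <- contains code 17/400
  'a': [0/1 + 1/10*9/10, 0/1 + 1/10*1/1) = [9/100, 1/10)
  emit 'd', narrow to [1/25, 9/100)
Step 3: interval [1/25, 9/100), width = 9/100 - 1/25 = 1/20
  'f': [1/25 + 1/20*0/1, 1/25 + 1/20*1/10) = [1/25, 9/200) <- contains code 17/400
  'b': [1/25 + 1/20*1/10, 1/25 + 1/20*2/5) = [9/200, 3/50)
  'd': [1/25 + 1/20*2/5, 1/25 + 1/20*9/10) = [3/50, 17/200)
  'a': [1/25 + 1/20*9/10, 1/25 + 1/20*1/1) = [17/200, 9/100)
  emit 'f', narrow to [1/25, 9/200)

Answer: 1/25 9/200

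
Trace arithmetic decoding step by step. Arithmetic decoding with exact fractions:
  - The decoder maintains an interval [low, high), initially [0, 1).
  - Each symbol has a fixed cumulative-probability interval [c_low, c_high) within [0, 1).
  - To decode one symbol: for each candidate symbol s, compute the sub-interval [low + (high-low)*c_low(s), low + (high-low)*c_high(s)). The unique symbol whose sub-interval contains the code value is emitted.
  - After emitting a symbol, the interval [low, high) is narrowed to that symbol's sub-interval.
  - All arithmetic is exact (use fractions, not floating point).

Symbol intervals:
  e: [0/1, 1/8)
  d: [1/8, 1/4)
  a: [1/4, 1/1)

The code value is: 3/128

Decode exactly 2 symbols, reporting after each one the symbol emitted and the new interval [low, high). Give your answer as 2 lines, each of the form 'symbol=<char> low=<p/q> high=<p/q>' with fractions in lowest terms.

Answer: symbol=e low=0/1 high=1/8
symbol=d low=1/64 high=1/32

Derivation:
Step 1: interval [0/1, 1/1), width = 1/1 - 0/1 = 1/1
  'e': [0/1 + 1/1*0/1, 0/1 + 1/1*1/8) = [0/1, 1/8) <- contains code 3/128
  'd': [0/1 + 1/1*1/8, 0/1 + 1/1*1/4) = [1/8, 1/4)
  'a': [0/1 + 1/1*1/4, 0/1 + 1/1*1/1) = [1/4, 1/1)
  emit 'e', narrow to [0/1, 1/8)
Step 2: interval [0/1, 1/8), width = 1/8 - 0/1 = 1/8
  'e': [0/1 + 1/8*0/1, 0/1 + 1/8*1/8) = [0/1, 1/64)
  'd': [0/1 + 1/8*1/8, 0/1 + 1/8*1/4) = [1/64, 1/32) <- contains code 3/128
  'a': [0/1 + 1/8*1/4, 0/1 + 1/8*1/1) = [1/32, 1/8)
  emit 'd', narrow to [1/64, 1/32)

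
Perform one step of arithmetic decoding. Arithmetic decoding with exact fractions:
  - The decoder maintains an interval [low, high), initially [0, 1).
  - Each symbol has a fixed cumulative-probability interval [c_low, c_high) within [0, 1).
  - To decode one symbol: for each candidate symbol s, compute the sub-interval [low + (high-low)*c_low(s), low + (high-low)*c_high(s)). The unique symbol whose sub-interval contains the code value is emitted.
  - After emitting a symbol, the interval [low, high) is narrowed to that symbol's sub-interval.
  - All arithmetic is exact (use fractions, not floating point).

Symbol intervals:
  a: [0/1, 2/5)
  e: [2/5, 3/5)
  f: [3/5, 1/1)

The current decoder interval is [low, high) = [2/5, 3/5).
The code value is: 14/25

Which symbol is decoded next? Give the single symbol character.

Interval width = high − low = 3/5 − 2/5 = 1/5
Scaled code = (code − low) / width = (14/25 − 2/5) / 1/5 = 4/5
  a: [0/1, 2/5) 
  e: [2/5, 3/5) 
  f: [3/5, 1/1) ← scaled code falls here ✓

Answer: f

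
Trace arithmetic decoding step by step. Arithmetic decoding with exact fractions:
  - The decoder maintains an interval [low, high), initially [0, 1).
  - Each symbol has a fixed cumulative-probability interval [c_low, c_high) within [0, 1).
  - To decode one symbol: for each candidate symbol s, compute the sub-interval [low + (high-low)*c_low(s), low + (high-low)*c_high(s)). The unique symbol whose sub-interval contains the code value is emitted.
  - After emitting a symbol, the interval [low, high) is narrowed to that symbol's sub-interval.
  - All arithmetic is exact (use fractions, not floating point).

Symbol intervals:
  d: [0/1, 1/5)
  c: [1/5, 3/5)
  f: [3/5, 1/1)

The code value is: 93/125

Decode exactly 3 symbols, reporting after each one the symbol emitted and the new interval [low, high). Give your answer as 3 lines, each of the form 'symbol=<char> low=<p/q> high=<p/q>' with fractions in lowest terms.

Answer: symbol=f low=3/5 high=1/1
symbol=c low=17/25 high=21/25
symbol=c low=89/125 high=97/125

Derivation:
Step 1: interval [0/1, 1/1), width = 1/1 - 0/1 = 1/1
  'd': [0/1 + 1/1*0/1, 0/1 + 1/1*1/5) = [0/1, 1/5)
  'c': [0/1 + 1/1*1/5, 0/1 + 1/1*3/5) = [1/5, 3/5)
  'f': [0/1 + 1/1*3/5, 0/1 + 1/1*1/1) = [3/5, 1/1) <- contains code 93/125
  emit 'f', narrow to [3/5, 1/1)
Step 2: interval [3/5, 1/1), width = 1/1 - 3/5 = 2/5
  'd': [3/5 + 2/5*0/1, 3/5 + 2/5*1/5) = [3/5, 17/25)
  'c': [3/5 + 2/5*1/5, 3/5 + 2/5*3/5) = [17/25, 21/25) <- contains code 93/125
  'f': [3/5 + 2/5*3/5, 3/5 + 2/5*1/1) = [21/25, 1/1)
  emit 'c', narrow to [17/25, 21/25)
Step 3: interval [17/25, 21/25), width = 21/25 - 17/25 = 4/25
  'd': [17/25 + 4/25*0/1, 17/25 + 4/25*1/5) = [17/25, 89/125)
  'c': [17/25 + 4/25*1/5, 17/25 + 4/25*3/5) = [89/125, 97/125) <- contains code 93/125
  'f': [17/25 + 4/25*3/5, 17/25 + 4/25*1/1) = [97/125, 21/25)
  emit 'c', narrow to [89/125, 97/125)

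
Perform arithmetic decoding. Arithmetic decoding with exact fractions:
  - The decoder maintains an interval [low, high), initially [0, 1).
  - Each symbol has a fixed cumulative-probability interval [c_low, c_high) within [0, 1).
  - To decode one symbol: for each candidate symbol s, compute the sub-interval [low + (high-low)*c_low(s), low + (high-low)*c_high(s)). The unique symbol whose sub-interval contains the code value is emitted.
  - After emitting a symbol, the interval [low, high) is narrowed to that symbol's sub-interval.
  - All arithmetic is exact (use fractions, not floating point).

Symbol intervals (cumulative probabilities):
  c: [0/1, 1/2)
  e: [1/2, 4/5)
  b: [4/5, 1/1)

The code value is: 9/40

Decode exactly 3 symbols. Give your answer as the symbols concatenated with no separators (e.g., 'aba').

Step 1: interval [0/1, 1/1), width = 1/1 - 0/1 = 1/1
  'c': [0/1 + 1/1*0/1, 0/1 + 1/1*1/2) = [0/1, 1/2) <- contains code 9/40
  'e': [0/1 + 1/1*1/2, 0/1 + 1/1*4/5) = [1/2, 4/5)
  'b': [0/1 + 1/1*4/5, 0/1 + 1/1*1/1) = [4/5, 1/1)
  emit 'c', narrow to [0/1, 1/2)
Step 2: interval [0/1, 1/2), width = 1/2 - 0/1 = 1/2
  'c': [0/1 + 1/2*0/1, 0/1 + 1/2*1/2) = [0/1, 1/4) <- contains code 9/40
  'e': [0/1 + 1/2*1/2, 0/1 + 1/2*4/5) = [1/4, 2/5)
  'b': [0/1 + 1/2*4/5, 0/1 + 1/2*1/1) = [2/5, 1/2)
  emit 'c', narrow to [0/1, 1/4)
Step 3: interval [0/1, 1/4), width = 1/4 - 0/1 = 1/4
  'c': [0/1 + 1/4*0/1, 0/1 + 1/4*1/2) = [0/1, 1/8)
  'e': [0/1 + 1/4*1/2, 0/1 + 1/4*4/5) = [1/8, 1/5)
  'b': [0/1 + 1/4*4/5, 0/1 + 1/4*1/1) = [1/5, 1/4) <- contains code 9/40
  emit 'b', narrow to [1/5, 1/4)

Answer: ccb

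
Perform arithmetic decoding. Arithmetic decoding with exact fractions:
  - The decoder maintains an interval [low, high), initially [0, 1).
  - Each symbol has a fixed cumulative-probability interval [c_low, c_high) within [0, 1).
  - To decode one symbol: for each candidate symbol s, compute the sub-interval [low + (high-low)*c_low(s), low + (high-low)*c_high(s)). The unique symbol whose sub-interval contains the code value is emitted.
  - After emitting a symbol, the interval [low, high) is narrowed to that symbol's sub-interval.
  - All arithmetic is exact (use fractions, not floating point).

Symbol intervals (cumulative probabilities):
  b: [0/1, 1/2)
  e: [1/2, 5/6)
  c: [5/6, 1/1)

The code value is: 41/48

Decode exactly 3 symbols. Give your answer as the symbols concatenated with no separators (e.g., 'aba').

Answer: cbb

Derivation:
Step 1: interval [0/1, 1/1), width = 1/1 - 0/1 = 1/1
  'b': [0/1 + 1/1*0/1, 0/1 + 1/1*1/2) = [0/1, 1/2)
  'e': [0/1 + 1/1*1/2, 0/1 + 1/1*5/6) = [1/2, 5/6)
  'c': [0/1 + 1/1*5/6, 0/1 + 1/1*1/1) = [5/6, 1/1) <- contains code 41/48
  emit 'c', narrow to [5/6, 1/1)
Step 2: interval [5/6, 1/1), width = 1/1 - 5/6 = 1/6
  'b': [5/6 + 1/6*0/1, 5/6 + 1/6*1/2) = [5/6, 11/12) <- contains code 41/48
  'e': [5/6 + 1/6*1/2, 5/6 + 1/6*5/6) = [11/12, 35/36)
  'c': [5/6 + 1/6*5/6, 5/6 + 1/6*1/1) = [35/36, 1/1)
  emit 'b', narrow to [5/6, 11/12)
Step 3: interval [5/6, 11/12), width = 11/12 - 5/6 = 1/12
  'b': [5/6 + 1/12*0/1, 5/6 + 1/12*1/2) = [5/6, 7/8) <- contains code 41/48
  'e': [5/6 + 1/12*1/2, 5/6 + 1/12*5/6) = [7/8, 65/72)
  'c': [5/6 + 1/12*5/6, 5/6 + 1/12*1/1) = [65/72, 11/12)
  emit 'b', narrow to [5/6, 7/8)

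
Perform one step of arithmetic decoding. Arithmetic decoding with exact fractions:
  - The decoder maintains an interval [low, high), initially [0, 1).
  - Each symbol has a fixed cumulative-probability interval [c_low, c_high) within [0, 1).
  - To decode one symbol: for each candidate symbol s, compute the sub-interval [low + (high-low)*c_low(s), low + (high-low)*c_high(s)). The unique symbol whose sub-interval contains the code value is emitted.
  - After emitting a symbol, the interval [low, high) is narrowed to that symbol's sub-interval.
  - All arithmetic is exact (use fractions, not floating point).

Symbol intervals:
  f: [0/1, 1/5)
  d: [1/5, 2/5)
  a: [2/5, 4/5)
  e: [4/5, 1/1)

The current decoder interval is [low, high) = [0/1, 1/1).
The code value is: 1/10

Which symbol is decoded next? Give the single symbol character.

Interval width = high − low = 1/1 − 0/1 = 1/1
Scaled code = (code − low) / width = (1/10 − 0/1) / 1/1 = 1/10
  f: [0/1, 1/5) ← scaled code falls here ✓
  d: [1/5, 2/5) 
  a: [2/5, 4/5) 
  e: [4/5, 1/1) 

Answer: f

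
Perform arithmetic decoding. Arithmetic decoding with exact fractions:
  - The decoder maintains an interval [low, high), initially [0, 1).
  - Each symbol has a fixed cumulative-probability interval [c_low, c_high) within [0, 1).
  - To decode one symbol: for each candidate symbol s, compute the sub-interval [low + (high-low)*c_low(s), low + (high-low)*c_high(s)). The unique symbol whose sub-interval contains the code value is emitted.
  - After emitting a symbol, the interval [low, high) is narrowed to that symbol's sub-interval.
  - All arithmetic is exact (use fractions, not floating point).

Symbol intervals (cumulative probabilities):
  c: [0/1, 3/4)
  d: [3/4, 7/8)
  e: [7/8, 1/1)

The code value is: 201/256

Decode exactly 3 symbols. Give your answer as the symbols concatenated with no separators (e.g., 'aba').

Answer: dcc

Derivation:
Step 1: interval [0/1, 1/1), width = 1/1 - 0/1 = 1/1
  'c': [0/1 + 1/1*0/1, 0/1 + 1/1*3/4) = [0/1, 3/4)
  'd': [0/1 + 1/1*3/4, 0/1 + 1/1*7/8) = [3/4, 7/8) <- contains code 201/256
  'e': [0/1 + 1/1*7/8, 0/1 + 1/1*1/1) = [7/8, 1/1)
  emit 'd', narrow to [3/4, 7/8)
Step 2: interval [3/4, 7/8), width = 7/8 - 3/4 = 1/8
  'c': [3/4 + 1/8*0/1, 3/4 + 1/8*3/4) = [3/4, 27/32) <- contains code 201/256
  'd': [3/4 + 1/8*3/4, 3/4 + 1/8*7/8) = [27/32, 55/64)
  'e': [3/4 + 1/8*7/8, 3/4 + 1/8*1/1) = [55/64, 7/8)
  emit 'c', narrow to [3/4, 27/32)
Step 3: interval [3/4, 27/32), width = 27/32 - 3/4 = 3/32
  'c': [3/4 + 3/32*0/1, 3/4 + 3/32*3/4) = [3/4, 105/128) <- contains code 201/256
  'd': [3/4 + 3/32*3/4, 3/4 + 3/32*7/8) = [105/128, 213/256)
  'e': [3/4 + 3/32*7/8, 3/4 + 3/32*1/1) = [213/256, 27/32)
  emit 'c', narrow to [3/4, 105/128)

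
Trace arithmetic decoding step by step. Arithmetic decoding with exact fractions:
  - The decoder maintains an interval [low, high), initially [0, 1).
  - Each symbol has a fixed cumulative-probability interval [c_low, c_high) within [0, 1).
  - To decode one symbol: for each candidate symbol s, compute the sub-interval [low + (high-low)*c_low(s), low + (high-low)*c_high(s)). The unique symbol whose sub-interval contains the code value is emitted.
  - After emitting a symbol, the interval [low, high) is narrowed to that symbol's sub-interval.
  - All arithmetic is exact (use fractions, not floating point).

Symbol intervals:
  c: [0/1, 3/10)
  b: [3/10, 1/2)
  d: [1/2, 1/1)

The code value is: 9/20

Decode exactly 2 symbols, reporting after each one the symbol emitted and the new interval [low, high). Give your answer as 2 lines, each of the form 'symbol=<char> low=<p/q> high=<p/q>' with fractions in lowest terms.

Answer: symbol=b low=3/10 high=1/2
symbol=d low=2/5 high=1/2

Derivation:
Step 1: interval [0/1, 1/1), width = 1/1 - 0/1 = 1/1
  'c': [0/1 + 1/1*0/1, 0/1 + 1/1*3/10) = [0/1, 3/10)
  'b': [0/1 + 1/1*3/10, 0/1 + 1/1*1/2) = [3/10, 1/2) <- contains code 9/20
  'd': [0/1 + 1/1*1/2, 0/1 + 1/1*1/1) = [1/2, 1/1)
  emit 'b', narrow to [3/10, 1/2)
Step 2: interval [3/10, 1/2), width = 1/2 - 3/10 = 1/5
  'c': [3/10 + 1/5*0/1, 3/10 + 1/5*3/10) = [3/10, 9/25)
  'b': [3/10 + 1/5*3/10, 3/10 + 1/5*1/2) = [9/25, 2/5)
  'd': [3/10 + 1/5*1/2, 3/10 + 1/5*1/1) = [2/5, 1/2) <- contains code 9/20
  emit 'd', narrow to [2/5, 1/2)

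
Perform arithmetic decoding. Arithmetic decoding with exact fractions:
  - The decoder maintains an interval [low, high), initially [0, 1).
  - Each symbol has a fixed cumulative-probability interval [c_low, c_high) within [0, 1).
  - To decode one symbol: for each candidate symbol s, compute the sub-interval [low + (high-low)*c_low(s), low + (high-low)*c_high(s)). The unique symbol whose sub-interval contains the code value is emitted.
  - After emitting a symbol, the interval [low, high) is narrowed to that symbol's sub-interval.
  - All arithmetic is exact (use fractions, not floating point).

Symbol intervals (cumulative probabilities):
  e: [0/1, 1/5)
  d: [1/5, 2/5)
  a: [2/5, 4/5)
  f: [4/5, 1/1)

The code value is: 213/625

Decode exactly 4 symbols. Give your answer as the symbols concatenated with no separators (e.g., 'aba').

Answer: daaf

Derivation:
Step 1: interval [0/1, 1/1), width = 1/1 - 0/1 = 1/1
  'e': [0/1 + 1/1*0/1, 0/1 + 1/1*1/5) = [0/1, 1/5)
  'd': [0/1 + 1/1*1/5, 0/1 + 1/1*2/5) = [1/5, 2/5) <- contains code 213/625
  'a': [0/1 + 1/1*2/5, 0/1 + 1/1*4/5) = [2/5, 4/5)
  'f': [0/1 + 1/1*4/5, 0/1 + 1/1*1/1) = [4/5, 1/1)
  emit 'd', narrow to [1/5, 2/5)
Step 2: interval [1/5, 2/5), width = 2/5 - 1/5 = 1/5
  'e': [1/5 + 1/5*0/1, 1/5 + 1/5*1/5) = [1/5, 6/25)
  'd': [1/5 + 1/5*1/5, 1/5 + 1/5*2/5) = [6/25, 7/25)
  'a': [1/5 + 1/5*2/5, 1/5 + 1/5*4/5) = [7/25, 9/25) <- contains code 213/625
  'f': [1/5 + 1/5*4/5, 1/5 + 1/5*1/1) = [9/25, 2/5)
  emit 'a', narrow to [7/25, 9/25)
Step 3: interval [7/25, 9/25), width = 9/25 - 7/25 = 2/25
  'e': [7/25 + 2/25*0/1, 7/25 + 2/25*1/5) = [7/25, 37/125)
  'd': [7/25 + 2/25*1/5, 7/25 + 2/25*2/5) = [37/125, 39/125)
  'a': [7/25 + 2/25*2/5, 7/25 + 2/25*4/5) = [39/125, 43/125) <- contains code 213/625
  'f': [7/25 + 2/25*4/5, 7/25 + 2/25*1/1) = [43/125, 9/25)
  emit 'a', narrow to [39/125, 43/125)
Step 4: interval [39/125, 43/125), width = 43/125 - 39/125 = 4/125
  'e': [39/125 + 4/125*0/1, 39/125 + 4/125*1/5) = [39/125, 199/625)
  'd': [39/125 + 4/125*1/5, 39/125 + 4/125*2/5) = [199/625, 203/625)
  'a': [39/125 + 4/125*2/5, 39/125 + 4/125*4/5) = [203/625, 211/625)
  'f': [39/125 + 4/125*4/5, 39/125 + 4/125*1/1) = [211/625, 43/125) <- contains code 213/625
  emit 'f', narrow to [211/625, 43/125)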